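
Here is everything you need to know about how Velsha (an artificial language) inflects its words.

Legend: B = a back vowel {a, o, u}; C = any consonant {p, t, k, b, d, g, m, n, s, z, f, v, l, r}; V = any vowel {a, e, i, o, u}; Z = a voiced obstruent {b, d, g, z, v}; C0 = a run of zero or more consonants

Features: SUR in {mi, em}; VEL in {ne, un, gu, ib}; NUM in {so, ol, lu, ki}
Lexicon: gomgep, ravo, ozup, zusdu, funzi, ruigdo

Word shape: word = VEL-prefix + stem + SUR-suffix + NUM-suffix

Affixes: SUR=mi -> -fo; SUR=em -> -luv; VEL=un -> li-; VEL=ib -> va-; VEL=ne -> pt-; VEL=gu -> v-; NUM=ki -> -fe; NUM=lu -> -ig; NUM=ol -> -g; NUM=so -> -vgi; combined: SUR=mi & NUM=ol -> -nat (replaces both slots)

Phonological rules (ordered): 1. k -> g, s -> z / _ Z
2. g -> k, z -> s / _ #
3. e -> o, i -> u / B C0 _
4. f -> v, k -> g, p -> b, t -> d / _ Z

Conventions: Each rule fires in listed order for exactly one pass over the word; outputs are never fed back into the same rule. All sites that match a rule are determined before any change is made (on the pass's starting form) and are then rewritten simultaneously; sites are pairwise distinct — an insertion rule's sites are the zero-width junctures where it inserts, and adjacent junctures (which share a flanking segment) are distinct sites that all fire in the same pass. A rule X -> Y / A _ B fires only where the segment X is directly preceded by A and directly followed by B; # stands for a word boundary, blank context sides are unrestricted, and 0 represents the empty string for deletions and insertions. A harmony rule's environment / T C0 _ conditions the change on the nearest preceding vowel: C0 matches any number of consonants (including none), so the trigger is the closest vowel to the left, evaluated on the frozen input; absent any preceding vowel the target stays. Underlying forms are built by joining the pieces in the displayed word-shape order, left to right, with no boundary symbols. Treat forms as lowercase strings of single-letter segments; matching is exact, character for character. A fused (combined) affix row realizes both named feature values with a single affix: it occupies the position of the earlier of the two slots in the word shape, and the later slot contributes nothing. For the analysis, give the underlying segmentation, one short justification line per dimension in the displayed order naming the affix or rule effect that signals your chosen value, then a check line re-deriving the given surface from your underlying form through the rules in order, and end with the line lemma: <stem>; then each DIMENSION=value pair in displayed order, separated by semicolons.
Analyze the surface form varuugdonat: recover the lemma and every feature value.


underlying: va-ruigdo-nat
SUR=mi - signalled by the combined affix row
VEL=ib - signalled by the affix va-
NUM=ol - signalled by the combined affix row
check: varuigdonat -> varuigdonat -> varuigdonat -> varuugdonat -> varuugdonat
lemma: ruigdo; SUR=mi; VEL=ib; NUM=ol


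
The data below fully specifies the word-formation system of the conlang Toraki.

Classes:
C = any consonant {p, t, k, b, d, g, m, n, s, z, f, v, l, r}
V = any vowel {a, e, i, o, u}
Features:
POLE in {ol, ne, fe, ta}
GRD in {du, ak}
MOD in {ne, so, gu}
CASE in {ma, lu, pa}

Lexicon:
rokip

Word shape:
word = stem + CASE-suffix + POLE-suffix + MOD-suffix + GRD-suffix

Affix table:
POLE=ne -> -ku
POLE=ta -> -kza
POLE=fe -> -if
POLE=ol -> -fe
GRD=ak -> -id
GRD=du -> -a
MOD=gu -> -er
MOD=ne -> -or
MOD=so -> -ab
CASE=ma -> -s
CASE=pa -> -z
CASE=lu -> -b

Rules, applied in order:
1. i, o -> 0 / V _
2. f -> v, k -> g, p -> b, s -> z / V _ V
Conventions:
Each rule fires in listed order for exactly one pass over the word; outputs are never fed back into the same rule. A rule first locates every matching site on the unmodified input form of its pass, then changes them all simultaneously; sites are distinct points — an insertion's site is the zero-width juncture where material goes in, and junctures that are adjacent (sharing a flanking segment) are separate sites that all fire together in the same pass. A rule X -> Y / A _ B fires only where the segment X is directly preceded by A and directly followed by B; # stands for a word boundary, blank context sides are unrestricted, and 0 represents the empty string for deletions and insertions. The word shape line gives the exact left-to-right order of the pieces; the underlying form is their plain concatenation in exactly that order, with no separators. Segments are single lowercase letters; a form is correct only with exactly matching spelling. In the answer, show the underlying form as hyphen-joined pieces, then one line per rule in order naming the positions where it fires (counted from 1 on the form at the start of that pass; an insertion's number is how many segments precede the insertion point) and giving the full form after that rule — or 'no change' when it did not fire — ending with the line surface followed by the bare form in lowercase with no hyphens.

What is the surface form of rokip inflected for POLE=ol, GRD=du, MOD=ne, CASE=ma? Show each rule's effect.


underlying: rokip-s-fe-or-a
1. i, o -> 0 / V _: fires at position(s) 9: rokipsfera
2. f -> v, k -> g, p -> b, s -> z / V _ V: fires at position(s) 3: rogipsfera
surface: rogipsfera


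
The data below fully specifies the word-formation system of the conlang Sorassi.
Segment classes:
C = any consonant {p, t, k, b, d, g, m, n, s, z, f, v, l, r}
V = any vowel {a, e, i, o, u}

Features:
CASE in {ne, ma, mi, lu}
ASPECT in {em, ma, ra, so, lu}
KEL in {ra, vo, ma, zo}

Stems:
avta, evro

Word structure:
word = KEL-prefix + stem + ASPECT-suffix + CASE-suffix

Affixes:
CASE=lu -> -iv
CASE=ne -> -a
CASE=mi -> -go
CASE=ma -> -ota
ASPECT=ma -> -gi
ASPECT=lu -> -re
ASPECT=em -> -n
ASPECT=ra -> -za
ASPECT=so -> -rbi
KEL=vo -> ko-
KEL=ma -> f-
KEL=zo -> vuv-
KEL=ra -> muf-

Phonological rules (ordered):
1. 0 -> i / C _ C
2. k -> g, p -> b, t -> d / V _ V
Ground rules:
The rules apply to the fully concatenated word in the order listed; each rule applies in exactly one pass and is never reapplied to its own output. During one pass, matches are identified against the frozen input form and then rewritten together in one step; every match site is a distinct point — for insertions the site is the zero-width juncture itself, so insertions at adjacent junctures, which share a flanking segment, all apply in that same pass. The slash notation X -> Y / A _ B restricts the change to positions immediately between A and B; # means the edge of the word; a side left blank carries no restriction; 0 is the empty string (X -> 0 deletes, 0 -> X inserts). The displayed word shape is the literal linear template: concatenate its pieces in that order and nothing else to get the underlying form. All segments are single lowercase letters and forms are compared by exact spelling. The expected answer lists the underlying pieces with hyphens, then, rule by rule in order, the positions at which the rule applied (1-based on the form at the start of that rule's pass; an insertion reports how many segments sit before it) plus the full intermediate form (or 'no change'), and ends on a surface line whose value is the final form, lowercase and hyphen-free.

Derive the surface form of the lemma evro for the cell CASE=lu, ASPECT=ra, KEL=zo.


underlying: vuv-evro-za-iv
1. 0 -> i / C _ C: inserts after position(s) 5: vuvevirozaiv
2. k -> g, p -> b, t -> d / V _ V: no change
surface: vuvevirozaiv


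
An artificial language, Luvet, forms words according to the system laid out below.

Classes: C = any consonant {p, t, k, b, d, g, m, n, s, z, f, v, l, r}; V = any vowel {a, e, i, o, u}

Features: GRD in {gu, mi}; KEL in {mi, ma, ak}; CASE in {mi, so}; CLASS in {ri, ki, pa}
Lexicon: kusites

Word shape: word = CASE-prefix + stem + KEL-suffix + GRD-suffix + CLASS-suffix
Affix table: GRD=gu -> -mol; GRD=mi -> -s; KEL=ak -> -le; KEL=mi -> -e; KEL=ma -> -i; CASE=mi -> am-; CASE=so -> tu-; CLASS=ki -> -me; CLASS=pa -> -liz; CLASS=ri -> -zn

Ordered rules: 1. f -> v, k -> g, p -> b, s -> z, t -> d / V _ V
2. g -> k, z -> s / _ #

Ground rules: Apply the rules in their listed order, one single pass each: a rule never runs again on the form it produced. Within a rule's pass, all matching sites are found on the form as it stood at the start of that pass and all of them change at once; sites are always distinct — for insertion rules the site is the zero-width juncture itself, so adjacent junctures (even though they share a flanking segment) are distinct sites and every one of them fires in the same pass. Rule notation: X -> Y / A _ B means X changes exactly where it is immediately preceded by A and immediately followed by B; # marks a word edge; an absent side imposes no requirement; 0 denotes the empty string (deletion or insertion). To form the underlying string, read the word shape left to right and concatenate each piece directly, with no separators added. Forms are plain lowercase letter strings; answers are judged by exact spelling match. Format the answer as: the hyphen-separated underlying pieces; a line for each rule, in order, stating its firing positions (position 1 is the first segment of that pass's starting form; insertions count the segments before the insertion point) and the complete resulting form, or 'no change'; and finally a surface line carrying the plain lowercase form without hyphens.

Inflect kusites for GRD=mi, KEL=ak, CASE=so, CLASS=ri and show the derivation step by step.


underlying: tu-kusites-le-s-zn
1. f -> v, k -> g, p -> b, s -> z, t -> d / V _ V: fires at position(s) 3, 5, 7: tuguzidesleszn
2. g -> k, z -> s / _ #: no change
surface: tuguzidesleszn


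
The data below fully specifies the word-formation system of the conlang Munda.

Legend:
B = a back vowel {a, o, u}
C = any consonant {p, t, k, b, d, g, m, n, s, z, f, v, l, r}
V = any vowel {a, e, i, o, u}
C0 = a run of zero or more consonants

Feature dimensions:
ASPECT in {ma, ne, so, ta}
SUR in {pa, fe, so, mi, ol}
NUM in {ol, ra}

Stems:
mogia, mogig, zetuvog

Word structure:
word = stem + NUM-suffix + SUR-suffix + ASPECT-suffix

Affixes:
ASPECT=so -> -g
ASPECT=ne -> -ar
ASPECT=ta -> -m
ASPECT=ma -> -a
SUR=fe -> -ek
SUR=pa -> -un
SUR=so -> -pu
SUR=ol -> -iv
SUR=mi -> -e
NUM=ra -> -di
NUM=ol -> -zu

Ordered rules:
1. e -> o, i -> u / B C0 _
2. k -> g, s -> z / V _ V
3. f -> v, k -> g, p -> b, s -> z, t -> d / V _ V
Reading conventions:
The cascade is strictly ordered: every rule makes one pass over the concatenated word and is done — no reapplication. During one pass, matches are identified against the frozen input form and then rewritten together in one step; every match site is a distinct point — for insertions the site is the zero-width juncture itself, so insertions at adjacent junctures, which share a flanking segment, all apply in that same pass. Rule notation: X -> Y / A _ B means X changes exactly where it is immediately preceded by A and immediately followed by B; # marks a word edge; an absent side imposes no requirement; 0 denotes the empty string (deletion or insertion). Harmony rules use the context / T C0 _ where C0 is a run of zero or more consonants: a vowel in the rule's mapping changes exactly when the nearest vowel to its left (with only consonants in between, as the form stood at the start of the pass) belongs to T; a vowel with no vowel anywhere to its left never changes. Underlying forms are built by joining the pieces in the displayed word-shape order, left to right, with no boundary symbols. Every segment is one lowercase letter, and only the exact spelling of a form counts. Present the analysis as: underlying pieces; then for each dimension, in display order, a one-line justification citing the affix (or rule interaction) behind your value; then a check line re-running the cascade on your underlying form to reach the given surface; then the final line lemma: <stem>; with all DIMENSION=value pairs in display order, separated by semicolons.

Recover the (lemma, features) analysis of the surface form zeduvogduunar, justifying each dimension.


underlying: zetuvog-di-un-ar
ASPECT=ne - signalled by the affix -ar
SUR=pa - signalled by the affix -un
NUM=ra - signalled by the affix -di
check: zetuvogdiunar -> zetuvogduunar -> zetuvogduunar -> zeduvogduunar
lemma: zetuvog; ASPECT=ne; SUR=pa; NUM=ra


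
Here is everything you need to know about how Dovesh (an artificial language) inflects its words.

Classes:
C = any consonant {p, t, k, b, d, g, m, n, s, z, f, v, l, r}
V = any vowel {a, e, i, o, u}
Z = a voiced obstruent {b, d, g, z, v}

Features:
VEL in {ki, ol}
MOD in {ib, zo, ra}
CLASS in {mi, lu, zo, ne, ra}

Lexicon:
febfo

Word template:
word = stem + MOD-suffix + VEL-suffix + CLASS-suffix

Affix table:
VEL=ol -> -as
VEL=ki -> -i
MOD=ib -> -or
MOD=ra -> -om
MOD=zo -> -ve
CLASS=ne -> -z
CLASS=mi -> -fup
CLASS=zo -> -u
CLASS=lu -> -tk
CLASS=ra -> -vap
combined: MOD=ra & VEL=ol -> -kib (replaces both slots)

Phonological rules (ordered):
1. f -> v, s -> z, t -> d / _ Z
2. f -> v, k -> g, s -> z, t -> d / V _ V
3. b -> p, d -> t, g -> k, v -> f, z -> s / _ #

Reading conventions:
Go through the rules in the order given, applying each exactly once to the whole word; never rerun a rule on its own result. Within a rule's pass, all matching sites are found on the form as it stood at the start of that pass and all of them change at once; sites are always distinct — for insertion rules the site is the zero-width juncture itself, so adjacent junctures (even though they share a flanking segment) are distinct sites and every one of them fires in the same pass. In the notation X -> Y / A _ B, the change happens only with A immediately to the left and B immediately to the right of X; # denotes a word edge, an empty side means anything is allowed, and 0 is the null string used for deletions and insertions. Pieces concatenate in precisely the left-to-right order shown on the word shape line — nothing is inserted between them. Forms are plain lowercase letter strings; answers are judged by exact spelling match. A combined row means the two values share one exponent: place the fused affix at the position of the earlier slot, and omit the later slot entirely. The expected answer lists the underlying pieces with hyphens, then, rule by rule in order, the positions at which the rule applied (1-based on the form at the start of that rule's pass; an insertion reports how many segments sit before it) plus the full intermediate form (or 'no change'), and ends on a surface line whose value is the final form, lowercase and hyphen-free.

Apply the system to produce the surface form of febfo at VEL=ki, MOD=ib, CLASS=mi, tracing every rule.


underlying: febfo-or-i-fup
1. f -> v, s -> z, t -> d / _ Z: no change
2. f -> v, k -> g, s -> z, t -> d / V _ V: fires at position(s) 9: febfoorivup
3. b -> p, d -> t, g -> k, v -> f, z -> s / _ #: no change
surface: febfoorivup


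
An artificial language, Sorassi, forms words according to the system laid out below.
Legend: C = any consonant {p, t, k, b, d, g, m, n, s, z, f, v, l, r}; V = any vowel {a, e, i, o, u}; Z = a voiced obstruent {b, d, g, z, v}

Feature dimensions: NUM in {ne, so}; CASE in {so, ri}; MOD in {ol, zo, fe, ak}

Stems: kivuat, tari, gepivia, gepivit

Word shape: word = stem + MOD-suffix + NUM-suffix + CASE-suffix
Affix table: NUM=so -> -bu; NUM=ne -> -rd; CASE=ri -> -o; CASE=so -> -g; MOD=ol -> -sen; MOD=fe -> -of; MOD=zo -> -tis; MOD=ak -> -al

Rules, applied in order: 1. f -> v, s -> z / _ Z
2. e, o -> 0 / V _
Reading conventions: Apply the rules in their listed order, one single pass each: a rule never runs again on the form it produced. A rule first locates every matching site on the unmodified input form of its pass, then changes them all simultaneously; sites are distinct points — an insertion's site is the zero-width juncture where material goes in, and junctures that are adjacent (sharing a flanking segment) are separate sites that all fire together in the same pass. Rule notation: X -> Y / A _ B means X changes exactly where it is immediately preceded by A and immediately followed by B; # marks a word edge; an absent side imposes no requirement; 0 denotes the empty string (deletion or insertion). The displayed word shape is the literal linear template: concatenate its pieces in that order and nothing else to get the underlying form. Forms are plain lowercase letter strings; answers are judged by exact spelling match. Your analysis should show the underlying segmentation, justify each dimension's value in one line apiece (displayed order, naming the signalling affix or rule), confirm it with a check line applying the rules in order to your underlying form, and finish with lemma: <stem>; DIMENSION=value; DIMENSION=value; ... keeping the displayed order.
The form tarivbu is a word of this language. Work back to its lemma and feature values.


underlying: tari-of-bu-o
NUM=so - signalled by the affix -bu
CASE=ri - signalled by the affix -o
MOD=fe - signalled by the affix -of
check: tariofbuo -> tariovbuo -> tarivbu
lemma: tari; NUM=so; CASE=ri; MOD=fe


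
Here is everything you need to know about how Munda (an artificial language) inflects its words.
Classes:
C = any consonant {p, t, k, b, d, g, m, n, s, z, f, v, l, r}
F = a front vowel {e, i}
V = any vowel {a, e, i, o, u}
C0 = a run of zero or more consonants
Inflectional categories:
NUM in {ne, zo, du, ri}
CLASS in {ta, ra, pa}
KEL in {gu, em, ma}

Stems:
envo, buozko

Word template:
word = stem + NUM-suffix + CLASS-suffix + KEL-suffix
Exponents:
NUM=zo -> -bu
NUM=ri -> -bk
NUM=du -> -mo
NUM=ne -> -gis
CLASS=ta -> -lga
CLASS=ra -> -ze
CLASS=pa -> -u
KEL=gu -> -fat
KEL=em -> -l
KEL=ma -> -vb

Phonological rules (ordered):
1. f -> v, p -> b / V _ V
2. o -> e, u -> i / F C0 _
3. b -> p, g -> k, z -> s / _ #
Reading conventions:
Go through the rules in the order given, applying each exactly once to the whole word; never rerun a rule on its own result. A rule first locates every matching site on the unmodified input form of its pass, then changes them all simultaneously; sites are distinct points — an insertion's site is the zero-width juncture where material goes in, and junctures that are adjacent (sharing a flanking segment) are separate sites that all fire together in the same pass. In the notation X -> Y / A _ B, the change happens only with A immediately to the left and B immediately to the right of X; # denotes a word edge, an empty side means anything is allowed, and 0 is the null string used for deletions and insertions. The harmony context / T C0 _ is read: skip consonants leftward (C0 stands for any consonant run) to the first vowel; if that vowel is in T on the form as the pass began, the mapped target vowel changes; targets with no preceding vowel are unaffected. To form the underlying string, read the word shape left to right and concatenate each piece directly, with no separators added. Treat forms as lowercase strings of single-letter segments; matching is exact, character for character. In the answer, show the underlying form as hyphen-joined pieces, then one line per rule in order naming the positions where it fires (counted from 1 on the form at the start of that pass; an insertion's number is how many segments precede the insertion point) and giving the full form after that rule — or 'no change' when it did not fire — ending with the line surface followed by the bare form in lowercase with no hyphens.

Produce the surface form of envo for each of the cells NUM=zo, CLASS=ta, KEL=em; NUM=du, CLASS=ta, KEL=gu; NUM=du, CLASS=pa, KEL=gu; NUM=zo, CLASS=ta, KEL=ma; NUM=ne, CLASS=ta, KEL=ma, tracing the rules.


cell NUM=zo, CLASS=ta, KEL=em:
underlying: envo-bu-lga-l
1. f -> v, p -> b / V _ V: no change
2. o -> e, u -> i / F C0 _: fires at position(s) 4: envebulgal
3. b -> p, g -> k, z -> s / _ #: no change
surface: envebulgal

cell NUM=du, CLASS=ta, KEL=gu:
underlying: envo-mo-lga-fat
1. f -> v, p -> b / V _ V: fires at position(s) 10: envomolgavat
2. o -> e, u -> i / F C0 _: fires at position(s) 4: envemolgavat
3. b -> p, g -> k, z -> s / _ #: no change
surface: envemolgavat

cell NUM=du, CLASS=pa, KEL=gu:
underlying: envo-mo-u-fat
1. f -> v, p -> b / V _ V: fires at position(s) 8: envomouvat
2. o -> e, u -> i / F C0 _: fires at position(s) 4: envemouvat
3. b -> p, g -> k, z -> s / _ #: no change
surface: envemouvat

cell NUM=zo, CLASS=ta, KEL=ma:
underlying: envo-bu-lga-vb
1. f -> v, p -> b / V _ V: no change
2. o -> e, u -> i / F C0 _: fires at position(s) 4: envebulgavb
3. b -> p, g -> k, z -> s / _ #: fires at position(s) 11: envebulgavp
surface: envebulgavp

cell NUM=ne, CLASS=ta, KEL=ma:
underlying: envo-gis-lga-vb
1. f -> v, p -> b / V _ V: no change
2. o -> e, u -> i / F C0 _: fires at position(s) 4: envegislgavb
3. b -> p, g -> k, z -> s / _ #: fires at position(s) 12: envegislgavp
surface: envegislgavp


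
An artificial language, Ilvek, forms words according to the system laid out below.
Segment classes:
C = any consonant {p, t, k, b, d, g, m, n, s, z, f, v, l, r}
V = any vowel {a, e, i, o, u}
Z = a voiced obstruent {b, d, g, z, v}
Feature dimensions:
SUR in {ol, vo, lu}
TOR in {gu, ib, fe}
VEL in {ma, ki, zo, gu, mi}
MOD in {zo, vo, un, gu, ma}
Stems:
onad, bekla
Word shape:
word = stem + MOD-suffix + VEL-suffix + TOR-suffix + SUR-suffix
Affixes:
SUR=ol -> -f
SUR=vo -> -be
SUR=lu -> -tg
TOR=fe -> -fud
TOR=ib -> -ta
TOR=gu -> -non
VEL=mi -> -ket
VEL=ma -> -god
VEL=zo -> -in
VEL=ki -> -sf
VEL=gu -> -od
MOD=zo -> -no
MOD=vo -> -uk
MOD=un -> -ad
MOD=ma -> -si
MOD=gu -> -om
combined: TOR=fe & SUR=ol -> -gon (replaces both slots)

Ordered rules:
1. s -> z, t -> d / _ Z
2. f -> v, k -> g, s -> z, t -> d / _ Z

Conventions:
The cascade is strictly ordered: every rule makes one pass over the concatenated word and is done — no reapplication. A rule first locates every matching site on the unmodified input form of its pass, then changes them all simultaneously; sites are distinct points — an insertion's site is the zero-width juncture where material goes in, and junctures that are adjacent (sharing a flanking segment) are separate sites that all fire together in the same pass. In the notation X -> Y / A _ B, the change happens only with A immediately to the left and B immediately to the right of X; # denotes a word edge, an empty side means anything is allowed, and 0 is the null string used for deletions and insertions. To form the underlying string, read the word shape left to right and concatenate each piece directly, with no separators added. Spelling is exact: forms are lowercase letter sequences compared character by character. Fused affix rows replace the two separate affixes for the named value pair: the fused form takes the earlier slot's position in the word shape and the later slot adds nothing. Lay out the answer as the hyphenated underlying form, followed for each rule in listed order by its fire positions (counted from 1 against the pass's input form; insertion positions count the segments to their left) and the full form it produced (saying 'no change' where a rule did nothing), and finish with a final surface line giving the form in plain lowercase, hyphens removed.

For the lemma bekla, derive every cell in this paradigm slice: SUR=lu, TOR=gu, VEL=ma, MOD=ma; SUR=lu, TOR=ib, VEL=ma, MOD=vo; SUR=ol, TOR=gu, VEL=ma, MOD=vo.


cell SUR=lu, TOR=gu, VEL=ma, MOD=ma:
underlying: bekla-si-god-non-tg
1. s -> z, t -> d / _ Z: fires at position(s) 14: beklasigodnondg
2. f -> v, k -> g, s -> z, t -> d / _ Z: no change
surface: beklasigodnondg

cell SUR=lu, TOR=ib, VEL=ma, MOD=vo:
underlying: bekla-uk-god-ta-tg
1. s -> z, t -> d / _ Z: fires at position(s) 13: beklaukgodtadg
2. f -> v, k -> g, s -> z, t -> d / _ Z: fires at position(s) 7: beklauggodtadg
surface: beklauggodtadg

cell SUR=ol, TOR=gu, VEL=ma, MOD=vo:
underlying: bekla-uk-god-non-f
1. s -> z, t -> d / _ Z: no change
2. f -> v, k -> g, s -> z, t -> d / _ Z: fires at position(s) 7: beklauggodnonf
surface: beklauggodnonf


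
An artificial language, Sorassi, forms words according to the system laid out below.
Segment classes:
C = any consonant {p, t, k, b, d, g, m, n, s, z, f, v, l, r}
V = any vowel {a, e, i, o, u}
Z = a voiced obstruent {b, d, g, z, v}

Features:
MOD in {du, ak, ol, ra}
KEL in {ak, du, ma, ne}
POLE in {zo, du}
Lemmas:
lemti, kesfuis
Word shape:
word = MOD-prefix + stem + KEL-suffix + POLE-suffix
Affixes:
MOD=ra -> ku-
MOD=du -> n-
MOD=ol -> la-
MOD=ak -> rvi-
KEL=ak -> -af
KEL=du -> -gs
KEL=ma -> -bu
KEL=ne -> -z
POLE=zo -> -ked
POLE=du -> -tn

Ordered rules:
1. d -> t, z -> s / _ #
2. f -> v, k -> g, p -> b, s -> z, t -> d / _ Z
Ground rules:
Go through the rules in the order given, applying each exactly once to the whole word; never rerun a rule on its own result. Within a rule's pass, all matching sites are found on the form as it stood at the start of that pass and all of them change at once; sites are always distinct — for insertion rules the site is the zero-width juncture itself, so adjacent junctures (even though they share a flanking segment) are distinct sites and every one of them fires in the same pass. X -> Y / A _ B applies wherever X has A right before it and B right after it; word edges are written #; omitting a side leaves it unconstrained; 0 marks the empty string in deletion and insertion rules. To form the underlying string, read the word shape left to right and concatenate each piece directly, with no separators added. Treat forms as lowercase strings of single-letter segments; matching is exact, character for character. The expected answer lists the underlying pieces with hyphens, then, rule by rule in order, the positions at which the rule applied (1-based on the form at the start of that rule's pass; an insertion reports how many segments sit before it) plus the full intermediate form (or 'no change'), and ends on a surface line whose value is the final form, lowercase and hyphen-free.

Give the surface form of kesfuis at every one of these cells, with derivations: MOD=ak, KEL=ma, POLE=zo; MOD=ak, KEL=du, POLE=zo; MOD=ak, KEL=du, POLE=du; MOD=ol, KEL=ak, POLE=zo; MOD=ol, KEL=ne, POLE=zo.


cell MOD=ak, KEL=ma, POLE=zo:
underlying: rvi-kesfuis-bu-ked
1. d -> t, z -> s / _ #: fires at position(s) 15: rvikesfuisbuket
2. f -> v, k -> g, p -> b, s -> z, t -> d / _ Z: fires at position(s) 10: rvikesfuizbuket
surface: rvikesfuizbuket

cell MOD=ak, KEL=du, POLE=zo:
underlying: rvi-kesfuis-gs-ked
1. d -> t, z -> s / _ #: fires at position(s) 15: rvikesfuisgsket
2. f -> v, k -> g, p -> b, s -> z, t -> d / _ Z: fires at position(s) 10: rvikesfuizgsket
surface: rvikesfuizgsket

cell MOD=ak, KEL=du, POLE=du:
underlying: rvi-kesfuis-gs-tn
1. d -> t, z -> s / _ #: no change
2. f -> v, k -> g, p -> b, s -> z, t -> d / _ Z: fires at position(s) 10: rvikesfuizgstn
surface: rvikesfuizgstn

cell MOD=ol, KEL=ak, POLE=zo:
underlying: la-kesfuis-af-ked
1. d -> t, z -> s / _ #: fires at position(s) 14: lakesfuisafket
2. f -> v, k -> g, p -> b, s -> z, t -> d / _ Z: no change
surface: lakesfuisafket

cell MOD=ol, KEL=ne, POLE=zo:
underlying: la-kesfuis-z-ked
1. d -> t, z -> s / _ #: fires at position(s) 13: lakesfuiszket
2. f -> v, k -> g, p -> b, s -> z, t -> d / _ Z: fires at position(s) 9: lakesfuizzket
surface: lakesfuizzket


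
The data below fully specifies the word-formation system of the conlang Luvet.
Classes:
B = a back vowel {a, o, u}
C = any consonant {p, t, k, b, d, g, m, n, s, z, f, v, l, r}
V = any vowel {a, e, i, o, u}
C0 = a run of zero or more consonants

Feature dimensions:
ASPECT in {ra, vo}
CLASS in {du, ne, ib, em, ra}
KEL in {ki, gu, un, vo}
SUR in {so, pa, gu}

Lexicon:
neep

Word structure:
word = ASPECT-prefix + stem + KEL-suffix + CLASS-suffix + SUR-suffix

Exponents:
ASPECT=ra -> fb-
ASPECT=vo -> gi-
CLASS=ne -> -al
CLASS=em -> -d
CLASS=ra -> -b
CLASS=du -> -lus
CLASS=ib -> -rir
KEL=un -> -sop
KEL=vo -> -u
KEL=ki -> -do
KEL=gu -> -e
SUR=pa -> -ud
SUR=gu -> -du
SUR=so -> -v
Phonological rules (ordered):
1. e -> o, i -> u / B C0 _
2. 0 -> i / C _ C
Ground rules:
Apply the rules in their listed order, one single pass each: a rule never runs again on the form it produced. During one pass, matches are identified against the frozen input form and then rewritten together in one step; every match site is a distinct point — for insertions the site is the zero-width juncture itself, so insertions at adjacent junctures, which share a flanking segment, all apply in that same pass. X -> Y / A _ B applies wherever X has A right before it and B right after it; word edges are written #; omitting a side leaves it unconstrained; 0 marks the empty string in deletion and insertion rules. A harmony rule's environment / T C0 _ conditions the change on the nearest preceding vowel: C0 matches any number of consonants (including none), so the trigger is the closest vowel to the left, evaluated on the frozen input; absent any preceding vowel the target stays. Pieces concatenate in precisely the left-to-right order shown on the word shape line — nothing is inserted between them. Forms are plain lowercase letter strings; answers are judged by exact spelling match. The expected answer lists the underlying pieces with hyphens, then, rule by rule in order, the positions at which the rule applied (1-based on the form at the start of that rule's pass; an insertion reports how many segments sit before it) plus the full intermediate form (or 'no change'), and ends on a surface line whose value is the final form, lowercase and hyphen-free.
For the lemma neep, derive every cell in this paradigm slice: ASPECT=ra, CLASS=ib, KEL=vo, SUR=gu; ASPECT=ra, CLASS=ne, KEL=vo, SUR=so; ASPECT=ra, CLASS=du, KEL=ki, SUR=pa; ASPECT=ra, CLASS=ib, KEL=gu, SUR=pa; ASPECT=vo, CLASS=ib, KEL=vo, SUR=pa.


cell ASPECT=ra, CLASS=ib, KEL=vo, SUR=gu:
underlying: fb-neep-u-rir-du
1. e -> o, i -> u / B C0 _: fires at position(s) 9: fbneepururdu
2. 0 -> i / C _ C: inserts after position(s) 1, 2, 10: fibineepururidu
surface: fibineepururidu

cell ASPECT=ra, CLASS=ne, KEL=vo, SUR=so:
underlying: fb-neep-u-al-v
1. e -> o, i -> u / B C0 _: no change
2. 0 -> i / C _ C: inserts after position(s) 1, 2, 9: fibineepualiv
surface: fibineepualiv

cell ASPECT=ra, CLASS=du, KEL=ki, SUR=pa:
underlying: fb-neep-do-lus-ud
1. e -> o, i -> u / B C0 _: no change
2. 0 -> i / C _ C: inserts after position(s) 1, 2, 6: fibineepidolusud
surface: fibineepidolusud

cell ASPECT=ra, CLASS=ib, KEL=gu, SUR=pa:
underlying: fb-neep-e-rir-ud
1. e -> o, i -> u / B C0 _: no change
2. 0 -> i / C _ C: inserts after position(s) 1, 2: fibineeperirud
surface: fibineeperirud

cell ASPECT=vo, CLASS=ib, KEL=vo, SUR=pa:
underlying: gi-neep-u-rir-ud
1. e -> o, i -> u / B C0 _: fires at position(s) 9: gineepururud
2. 0 -> i / C _ C: no change
surface: gineepururud


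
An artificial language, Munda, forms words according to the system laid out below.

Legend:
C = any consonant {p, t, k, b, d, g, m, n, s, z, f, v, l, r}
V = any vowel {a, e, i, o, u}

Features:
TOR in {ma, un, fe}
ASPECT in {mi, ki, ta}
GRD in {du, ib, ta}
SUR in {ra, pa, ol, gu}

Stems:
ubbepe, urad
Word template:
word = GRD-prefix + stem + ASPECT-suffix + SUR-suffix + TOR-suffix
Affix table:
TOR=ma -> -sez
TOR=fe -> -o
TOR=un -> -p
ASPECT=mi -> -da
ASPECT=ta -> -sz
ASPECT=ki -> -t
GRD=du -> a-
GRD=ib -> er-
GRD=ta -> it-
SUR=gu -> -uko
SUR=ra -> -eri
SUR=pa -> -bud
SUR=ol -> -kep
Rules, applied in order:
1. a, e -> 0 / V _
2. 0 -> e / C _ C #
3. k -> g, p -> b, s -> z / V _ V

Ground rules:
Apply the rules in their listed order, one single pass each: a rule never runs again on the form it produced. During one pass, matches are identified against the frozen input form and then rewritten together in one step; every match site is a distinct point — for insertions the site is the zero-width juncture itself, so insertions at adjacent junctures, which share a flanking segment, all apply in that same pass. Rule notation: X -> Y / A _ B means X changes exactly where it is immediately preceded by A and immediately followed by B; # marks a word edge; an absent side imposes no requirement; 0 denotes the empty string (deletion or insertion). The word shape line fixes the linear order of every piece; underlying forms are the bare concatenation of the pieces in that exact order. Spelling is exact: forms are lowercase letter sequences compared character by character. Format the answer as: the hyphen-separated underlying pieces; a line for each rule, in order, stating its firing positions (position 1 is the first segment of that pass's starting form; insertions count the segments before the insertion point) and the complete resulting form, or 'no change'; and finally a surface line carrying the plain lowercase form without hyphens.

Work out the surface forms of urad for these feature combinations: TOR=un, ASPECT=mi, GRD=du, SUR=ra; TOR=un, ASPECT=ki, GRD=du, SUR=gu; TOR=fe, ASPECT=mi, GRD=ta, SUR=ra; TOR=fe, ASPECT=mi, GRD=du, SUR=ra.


cell TOR=un, ASPECT=mi, GRD=du, SUR=ra:
underlying: a-urad-da-eri-p
1. a, e -> 0 / V _: fires at position(s) 8: auraddarip
2. 0 -> e / C _ C #: no change
3. k -> g, p -> b, s -> z / V _ V: no change
surface: auraddarip

cell TOR=un, ASPECT=ki, GRD=du, SUR=gu:
underlying: a-urad-t-uko-p
1. a, e -> 0 / V _: no change
2. 0 -> e / C _ C #: no change
3. k -> g, p -> b, s -> z / V _ V: fires at position(s) 8: auradtugop
surface: auradtugop

cell TOR=fe, ASPECT=mi, GRD=ta, SUR=ra:
underlying: it-urad-da-eri-o
1. a, e -> 0 / V _: fires at position(s) 9: ituraddario
2. 0 -> e / C _ C #: no change
3. k -> g, p -> b, s -> z / V _ V: no change
surface: ituraddario

cell TOR=fe, ASPECT=mi, GRD=du, SUR=ra:
underlying: a-urad-da-eri-o
1. a, e -> 0 / V _: fires at position(s) 8: auraddario
2. 0 -> e / C _ C #: no change
3. k -> g, p -> b, s -> z / V _ V: no change
surface: auraddario


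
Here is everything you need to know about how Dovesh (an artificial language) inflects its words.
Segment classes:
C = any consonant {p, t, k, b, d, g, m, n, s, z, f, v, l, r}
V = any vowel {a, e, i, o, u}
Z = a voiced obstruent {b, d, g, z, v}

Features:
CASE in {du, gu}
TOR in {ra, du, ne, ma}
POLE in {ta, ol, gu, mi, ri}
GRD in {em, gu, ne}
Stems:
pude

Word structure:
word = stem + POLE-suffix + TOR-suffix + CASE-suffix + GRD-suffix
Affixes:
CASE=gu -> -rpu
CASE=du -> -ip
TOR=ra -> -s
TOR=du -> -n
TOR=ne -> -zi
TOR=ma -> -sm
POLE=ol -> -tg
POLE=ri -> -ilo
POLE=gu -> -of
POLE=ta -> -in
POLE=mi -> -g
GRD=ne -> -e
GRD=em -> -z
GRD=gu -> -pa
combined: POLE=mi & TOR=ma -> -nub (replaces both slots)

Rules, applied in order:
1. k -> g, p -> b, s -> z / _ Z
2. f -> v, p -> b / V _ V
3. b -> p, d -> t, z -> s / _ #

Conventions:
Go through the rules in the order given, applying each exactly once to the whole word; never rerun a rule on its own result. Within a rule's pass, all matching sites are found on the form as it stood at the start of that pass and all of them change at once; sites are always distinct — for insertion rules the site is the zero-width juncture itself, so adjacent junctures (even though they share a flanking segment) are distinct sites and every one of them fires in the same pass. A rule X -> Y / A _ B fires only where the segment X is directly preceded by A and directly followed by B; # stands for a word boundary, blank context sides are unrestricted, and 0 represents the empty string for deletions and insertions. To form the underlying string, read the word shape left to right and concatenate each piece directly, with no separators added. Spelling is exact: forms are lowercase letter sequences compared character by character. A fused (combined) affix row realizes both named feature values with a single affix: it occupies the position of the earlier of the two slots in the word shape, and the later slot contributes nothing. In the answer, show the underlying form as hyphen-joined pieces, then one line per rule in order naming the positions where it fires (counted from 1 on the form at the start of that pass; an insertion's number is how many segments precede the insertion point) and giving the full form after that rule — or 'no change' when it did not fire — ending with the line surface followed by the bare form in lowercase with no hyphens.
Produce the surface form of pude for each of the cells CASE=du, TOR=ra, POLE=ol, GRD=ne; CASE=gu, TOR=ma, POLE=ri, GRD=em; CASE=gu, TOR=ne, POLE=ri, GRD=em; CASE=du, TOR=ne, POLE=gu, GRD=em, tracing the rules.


cell CASE=du, TOR=ra, POLE=ol, GRD=ne:
underlying: pude-tg-s-ip-e
1. k -> g, p -> b, s -> z / _ Z: no change
2. f -> v, p -> b / V _ V: fires at position(s) 9: pudetgsibe
3. b -> p, d -> t, z -> s / _ #: no change
surface: pudetgsibe

cell CASE=gu, TOR=ma, POLE=ri, GRD=em:
underlying: pude-ilo-sm-rpu-z
1. k -> g, p -> b, s -> z / _ Z: no change
2. f -> v, p -> b / V _ V: no change
3. b -> p, d -> t, z -> s / _ #: fires at position(s) 13: pudeilosmrpus
surface: pudeilosmrpus

cell CASE=gu, TOR=ne, POLE=ri, GRD=em:
underlying: pude-ilo-zi-rpu-z
1. k -> g, p -> b, s -> z / _ Z: no change
2. f -> v, p -> b / V _ V: no change
3. b -> p, d -> t, z -> s / _ #: fires at position(s) 13: pudeilozirpus
surface: pudeilozirpus

cell CASE=du, TOR=ne, POLE=gu, GRD=em:
underlying: pude-of-zi-ip-z
1. k -> g, p -> b, s -> z / _ Z: fires at position(s) 10: pudeofziibz
2. f -> v, p -> b / V _ V: no change
3. b -> p, d -> t, z -> s / _ #: fires at position(s) 11: pudeofziibs
surface: pudeofziibs


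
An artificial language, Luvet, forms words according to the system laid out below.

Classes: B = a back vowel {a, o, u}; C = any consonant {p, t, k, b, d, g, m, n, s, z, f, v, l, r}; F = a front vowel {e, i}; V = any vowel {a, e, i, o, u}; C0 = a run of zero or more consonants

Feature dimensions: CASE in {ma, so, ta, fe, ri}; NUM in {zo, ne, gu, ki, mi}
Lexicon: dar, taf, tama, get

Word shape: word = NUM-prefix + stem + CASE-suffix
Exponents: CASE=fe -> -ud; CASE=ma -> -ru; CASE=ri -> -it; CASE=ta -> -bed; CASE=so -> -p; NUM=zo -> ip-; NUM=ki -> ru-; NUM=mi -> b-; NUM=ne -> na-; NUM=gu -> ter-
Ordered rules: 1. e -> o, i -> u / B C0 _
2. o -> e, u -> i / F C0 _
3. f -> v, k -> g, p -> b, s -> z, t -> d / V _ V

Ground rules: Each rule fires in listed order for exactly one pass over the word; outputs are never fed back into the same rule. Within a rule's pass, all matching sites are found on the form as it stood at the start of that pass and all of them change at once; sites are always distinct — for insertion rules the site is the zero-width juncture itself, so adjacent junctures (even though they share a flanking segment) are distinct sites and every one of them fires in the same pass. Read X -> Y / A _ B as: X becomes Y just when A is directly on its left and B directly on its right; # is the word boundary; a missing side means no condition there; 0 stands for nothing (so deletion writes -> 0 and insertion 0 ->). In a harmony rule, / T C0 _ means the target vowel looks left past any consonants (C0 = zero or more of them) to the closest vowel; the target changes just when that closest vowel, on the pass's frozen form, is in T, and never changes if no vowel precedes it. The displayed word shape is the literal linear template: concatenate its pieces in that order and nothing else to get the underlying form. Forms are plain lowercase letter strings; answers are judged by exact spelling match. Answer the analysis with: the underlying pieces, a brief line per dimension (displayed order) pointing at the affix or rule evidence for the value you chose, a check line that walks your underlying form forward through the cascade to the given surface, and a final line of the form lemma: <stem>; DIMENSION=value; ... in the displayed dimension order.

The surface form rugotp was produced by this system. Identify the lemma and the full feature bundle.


underlying: ru-get-p
CASE=so - signalled by the affix -p
NUM=ki - signalled by the affix ru-
check: rugetp -> rugotp -> rugotp -> rugotp
lemma: get; CASE=so; NUM=ki


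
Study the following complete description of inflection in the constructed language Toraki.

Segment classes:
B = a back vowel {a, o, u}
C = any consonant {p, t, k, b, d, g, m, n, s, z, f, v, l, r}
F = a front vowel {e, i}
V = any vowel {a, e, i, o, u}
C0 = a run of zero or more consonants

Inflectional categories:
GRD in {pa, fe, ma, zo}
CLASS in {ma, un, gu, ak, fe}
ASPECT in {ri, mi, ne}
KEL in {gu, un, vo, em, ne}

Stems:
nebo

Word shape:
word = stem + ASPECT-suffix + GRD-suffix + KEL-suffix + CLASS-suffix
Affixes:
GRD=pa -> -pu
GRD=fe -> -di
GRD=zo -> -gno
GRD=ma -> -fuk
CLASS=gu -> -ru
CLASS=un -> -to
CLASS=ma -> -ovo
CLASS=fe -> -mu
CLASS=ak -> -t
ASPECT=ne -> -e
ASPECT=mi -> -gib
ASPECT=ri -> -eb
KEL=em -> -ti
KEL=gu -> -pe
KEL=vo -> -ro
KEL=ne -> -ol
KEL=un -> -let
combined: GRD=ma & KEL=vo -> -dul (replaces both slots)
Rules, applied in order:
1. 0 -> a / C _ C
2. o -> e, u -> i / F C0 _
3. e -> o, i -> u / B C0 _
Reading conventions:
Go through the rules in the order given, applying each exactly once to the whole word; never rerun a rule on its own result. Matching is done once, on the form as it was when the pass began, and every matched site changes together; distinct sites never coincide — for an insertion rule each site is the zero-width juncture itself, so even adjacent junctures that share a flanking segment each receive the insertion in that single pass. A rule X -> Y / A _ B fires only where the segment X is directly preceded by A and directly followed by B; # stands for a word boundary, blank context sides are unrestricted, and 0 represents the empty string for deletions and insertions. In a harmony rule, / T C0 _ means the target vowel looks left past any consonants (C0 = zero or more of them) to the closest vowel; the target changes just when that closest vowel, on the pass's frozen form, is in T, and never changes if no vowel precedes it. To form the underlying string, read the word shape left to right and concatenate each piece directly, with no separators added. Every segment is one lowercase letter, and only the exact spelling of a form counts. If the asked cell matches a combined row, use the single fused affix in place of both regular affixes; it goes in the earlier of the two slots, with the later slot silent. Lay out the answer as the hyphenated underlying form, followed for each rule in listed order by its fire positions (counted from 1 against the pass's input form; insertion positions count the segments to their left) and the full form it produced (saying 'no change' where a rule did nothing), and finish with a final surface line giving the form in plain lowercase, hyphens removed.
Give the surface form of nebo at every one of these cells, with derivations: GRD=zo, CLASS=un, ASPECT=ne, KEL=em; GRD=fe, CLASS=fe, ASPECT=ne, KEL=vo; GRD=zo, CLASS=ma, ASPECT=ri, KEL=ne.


cell GRD=zo, CLASS=un, ASPECT=ne, KEL=em:
underlying: nebo-e-gno-ti-to
1. 0 -> a / C _ C: inserts after position(s) 6: neboeganotito
2. o -> e, u -> i / F C0 _: fires at position(s) 4, 13: nebeeganotite
3. e -> o, i -> u / B C0 _: fires at position(s) 11: nebeeganotute
surface: nebeeganotute

cell GRD=fe, CLASS=fe, ASPECT=ne, KEL=vo:
underlying: nebo-e-di-ro-mu
1. 0 -> a / C _ C: no change
2. o -> e, u -> i / F C0 _: fires at position(s) 4, 9: nebeediremu
3. e -> o, i -> u / B C0 _: no change
surface: nebeediremu

cell GRD=zo, CLASS=ma, ASPECT=ri, KEL=ne:
underlying: nebo-eb-gno-ol-ovo
1. 0 -> a / C _ C: inserts after position(s) 6, 7: neboebaganoolovo
2. o -> e, u -> i / F C0 _: fires at position(s) 4: nebeebaganoolovo
3. e -> o, i -> u / B C0 _: no change
surface: nebeebaganoolovo
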